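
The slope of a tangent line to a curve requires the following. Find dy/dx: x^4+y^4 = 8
Differentiate: 4x^3 + 4y^3·(dy/dx)=0
dy/dx=-4x^3/(4y^3)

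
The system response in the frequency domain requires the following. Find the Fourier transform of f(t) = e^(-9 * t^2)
The Fourier transform of a Gaussian e^(-a*t^2) is sqrt(pi/a)*e^(-omega^2/(4a)).
With a = 9: F(omega) = sqrt(pi)/3*e^(-omega^2/36)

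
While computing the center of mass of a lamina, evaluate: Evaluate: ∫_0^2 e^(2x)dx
Antiderivative: (1/2)e^(2x)
Evaluate: (1/2)(e^4-1)

Answer: (e^4-1)/2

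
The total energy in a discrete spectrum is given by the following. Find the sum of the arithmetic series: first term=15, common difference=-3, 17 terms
Last term: a_n = 15+(17-1)·-3 = -33
Sum = n(a_1+a_n)/2 = 17(15+(-33))/2 = -153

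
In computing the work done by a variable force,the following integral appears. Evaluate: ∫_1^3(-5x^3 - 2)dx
Step 1: Find antiderivative F(x)=(-5/4)x^4 - 2x
Step 2: F(3) - F(1)=-429/4 - (-13/4)=-104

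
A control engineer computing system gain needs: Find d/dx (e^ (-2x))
Chain rule: d/dx[e^u] = e^u · u' where u = -2x
u' = -2

Answer: -2·e^(-2x)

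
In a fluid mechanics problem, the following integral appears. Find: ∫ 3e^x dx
Since d/dx[e^x] = +e^x, we get 3e^x+C

Answer: 3e^x+C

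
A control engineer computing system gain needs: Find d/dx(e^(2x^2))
Chain rule: d/dx[e^u] = e^u · u' where u = 2x^2
u' = 4x

Answer: 4x·e^(2x^2)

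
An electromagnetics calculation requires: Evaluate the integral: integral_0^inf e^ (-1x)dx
integral_0^inf e^(-1x) dx=[-1/1*e^(-1x)]_0^inf
=0 - (-1/1)=1/1

Answer: 1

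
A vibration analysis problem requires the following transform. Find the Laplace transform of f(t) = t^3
L{t^n} = n!/s^(n + 1)
L{t^3} = 3!/s^4 = 6/s^4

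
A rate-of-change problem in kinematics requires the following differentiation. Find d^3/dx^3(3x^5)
Apply power rule 3 times:
d^1: 15x^4
d^2: 60x^3
d^3: 180x^2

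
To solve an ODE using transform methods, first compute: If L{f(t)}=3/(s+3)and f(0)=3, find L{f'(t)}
L{f'(t)} = s·F(s) - f(0) = 3s/(s + 3) - 3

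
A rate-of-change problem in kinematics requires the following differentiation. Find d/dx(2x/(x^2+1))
Quotient rule: (f/g)'=(f'g - fg')/g²
f=2x, f'=2
g=x^2+1, g'=2x

Answer: (2·(x^2+1)-4x^2)/(x^2+1)²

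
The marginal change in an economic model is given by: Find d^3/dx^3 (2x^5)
Apply power rule 3 times:
d^1: 10x^4
d^2: 40x^3
d^3: 120x^2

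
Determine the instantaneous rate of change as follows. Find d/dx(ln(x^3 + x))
Chain rule: d/dx[ln(u)] = u'/u where u = x^3 + x
u' = 3x^2 + 1

Answer: (3x^2 + 1)/(x^3 + x)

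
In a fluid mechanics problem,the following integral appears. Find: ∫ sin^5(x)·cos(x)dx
Let u = sin(x), du = cos(x) dx
∫ u^5 du = u^6/6+C

Answer: sin^6(x)/6+C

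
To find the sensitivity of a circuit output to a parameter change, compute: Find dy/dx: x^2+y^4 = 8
Differentiate: 2x+4y^3·(dy/dx) = 0
dy/dx = -2x/(4y^3)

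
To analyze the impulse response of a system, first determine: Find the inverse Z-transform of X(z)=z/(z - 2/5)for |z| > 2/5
Standard pair: z/(z-a) <-> a^n*u[n] for causal signals
With a = 2/5: x[n] = (2/5)^n*u[n]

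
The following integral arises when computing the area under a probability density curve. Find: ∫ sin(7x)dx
Using substitution u = 7x: ∫ sin(u) du/7 = -cos(u)/7+C

Answer: (-1/7)cos(7x)+C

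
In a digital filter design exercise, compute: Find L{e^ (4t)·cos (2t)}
First shifting: L{e^(at)f(t)} = F(s-a)
L{cos(2t)} = s/(s²+4)
Shift: (s-4)/((s-4)²+4)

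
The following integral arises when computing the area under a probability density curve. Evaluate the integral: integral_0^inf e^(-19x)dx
integral_0^inf e^(-19x) dx = [-1/19 * e^(-19x)]_0^inf
= 0 - (-1/19) = 1/19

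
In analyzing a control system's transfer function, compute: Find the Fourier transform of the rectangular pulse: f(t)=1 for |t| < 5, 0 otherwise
F(omega) = integral from -5 to 5 of e^(-j * omega * t) dt
= 2 * sin(5 * omega)/omega = 10 * sinc(5 * omega/pi)

Answer: 2 * sin(5 * omega)/omega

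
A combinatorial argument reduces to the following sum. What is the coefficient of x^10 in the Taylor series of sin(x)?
sin(x) has only odd powers. Coefficient of x^10=0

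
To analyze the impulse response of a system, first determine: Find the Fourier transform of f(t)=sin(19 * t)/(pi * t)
sin(W*t)/(pi*t)=(W/pi)*sinc(W*t/pi) is the impulse response of the ideal low-pass filter with cutoff W (here W=19).
Its Fourier transform is a rectangular function:
F(omega)=1 for |omega| < 19, 0 otherwise

Answer: rect(omega/38) [i.e., 1 for |omega| < 19, 0 otherwise]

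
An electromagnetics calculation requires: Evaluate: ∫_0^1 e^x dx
Antiderivative: e^x
Evaluate: (e^1-1)

Answer: e^1-1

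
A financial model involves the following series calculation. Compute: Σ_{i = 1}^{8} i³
Using formula: Σ i^3=[n(n+1)/2]²=[8·9/2]²=1296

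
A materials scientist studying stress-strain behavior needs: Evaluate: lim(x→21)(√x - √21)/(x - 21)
Multiply by conjugate (√x + √21)/(√x + √21):
=(x - 21)/((x - 21)(√x + √21))=1/(√x + √21)
As x → 21: 1/(2√21)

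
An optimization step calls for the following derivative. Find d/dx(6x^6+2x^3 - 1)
Power rule: d/dx(ax^n) = n·a·x^(n-1)
Term by term: 36·x^5 + 6·x^2

Answer: 36x^5 + 6x^2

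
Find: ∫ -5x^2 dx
Using power rule: ∫ -5x^2 dx=-5/3 x^3+C=(-5/3)x^3+C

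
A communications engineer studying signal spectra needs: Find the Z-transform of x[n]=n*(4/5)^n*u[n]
Using the property Z{n*a^n*u[n]}=az/(z-a)^2
With a=4/5: X(z)=(4/5)z/(z - 4/5)^2, |z| > 4/5

Answer: (4/5)z/(z - 4/5)^2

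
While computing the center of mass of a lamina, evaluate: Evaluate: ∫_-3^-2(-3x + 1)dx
Step 1: Find antiderivative F(x)=(-3/2)x^2+x
Step 2: F(-2) - F(-3)=-8 - (-33/2)=17/2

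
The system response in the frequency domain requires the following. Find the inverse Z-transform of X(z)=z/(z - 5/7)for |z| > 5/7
Standard pair: z/(z-a) <-> a^n * u[n] for causal signals
With a = 5/7: x[n] = (5/7)^n * u[n]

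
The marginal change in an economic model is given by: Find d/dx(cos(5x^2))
Chain rule: d/dx[cos(u)]=-sin(u)·u' where u=5x^2
u'=10x

Answer: -10x·sin(5x^2)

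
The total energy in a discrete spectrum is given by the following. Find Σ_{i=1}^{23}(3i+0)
= 3·Σ i + 0·23 = 3·276 + 0 = 828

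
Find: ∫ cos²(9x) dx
Using identity cos²(u)=(1 + cos(2u))/2:
∫ (1 + cos(18x))/2 dx=x/2 + sin(18x)/36 + C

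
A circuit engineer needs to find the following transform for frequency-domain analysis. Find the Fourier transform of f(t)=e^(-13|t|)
Using the standard pair: F{e^(-a|t|)} = 2a/(a^2 + omega^2)
With a = 13: F(omega) = 26/(169 + omega^2)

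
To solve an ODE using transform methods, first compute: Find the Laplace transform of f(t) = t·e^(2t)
L{t·e^(at)} = 1/(s-a)²
L{t·e^(2t)} = 1/(s-2)²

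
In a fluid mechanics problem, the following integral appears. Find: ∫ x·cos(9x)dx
By parts: u = x, dv = cos(9x) dx
du = dx, v = sin(9x)/9
= x·sin(9x)/9 + cos(9x)/9² + C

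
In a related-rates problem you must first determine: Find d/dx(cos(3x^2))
Chain rule: d/dx[cos(u)] = -sin(u)·u' where u = 3x^2
u' = 6x

Answer: -6x·sin(3x^2)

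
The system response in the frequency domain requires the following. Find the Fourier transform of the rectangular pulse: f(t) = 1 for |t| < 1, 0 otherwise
F(omega)=integral from -1 to 1 of e^(-j*omega*t) dt
=2*sin(1*omega)/omega=2*sinc(1*omega/pi)

Answer: 2*sin(1*omega)/omega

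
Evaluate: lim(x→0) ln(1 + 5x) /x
L'Hôpital (0/0): lim 5/(1 + 5x) / 1=5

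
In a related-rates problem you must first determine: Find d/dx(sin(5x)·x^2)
Product rule: (fg)'=f'g + fg'
f=sin(5x), f'=5·cos(5x)
g=x^2, g'=2x

Answer: 5·cos(5x)·x^2 + 2·sin(5x)·x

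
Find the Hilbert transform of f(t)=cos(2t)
The Hilbert transform shifts each frequency component by -pi/2.
H{cos(wt)} = sin(wt)
With w = 2: H{cos(2t)} = sin(2t)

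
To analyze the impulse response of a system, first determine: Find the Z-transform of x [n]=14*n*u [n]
Z{n * u[n]}=z/(z-1)^2
By linearity: Z{14 * n * u[n]}=14z/(z-1)^2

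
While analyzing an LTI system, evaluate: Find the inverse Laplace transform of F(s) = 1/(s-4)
L^(-1){1/(s-a)}=c·e^(at)
Here a=4, c=1

Answer: e^(4t)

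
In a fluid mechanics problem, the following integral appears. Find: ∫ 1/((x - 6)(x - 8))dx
Partial fractions: 1/((x-6)(x-8)) = A/(x-6) + B/(x-8)
A = -1/2, B = 1/2
∫ [-1/2· 1/(x-6) + 1/2· 1/(x-8)] dx
= (1/2)[ln|x-8| - ln|x-6|] + C

Answer: (1/2)·ln|(x-8)/(x-6)| + C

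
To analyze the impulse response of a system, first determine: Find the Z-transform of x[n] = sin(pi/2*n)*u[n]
Z{sin(w0 * n) * u[n]} = z * sin(w0)/(z^2-2z * cos(w0)+1)
With w0 = pi/2: X(z) = z * sin(pi/2)/(z^2-2z * cos(pi/2)+1)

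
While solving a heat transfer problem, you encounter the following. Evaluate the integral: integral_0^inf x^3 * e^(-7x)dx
This is a Gamma integral. Substitute u = 7x (du = 7 dx):
integral_0^inf x^3*e^(-7x) dx = (1/7^4) integral_0^inf u^3*e^(-u) du
= Gamma(4)/7^4 = 3!/7^4 = 6/2401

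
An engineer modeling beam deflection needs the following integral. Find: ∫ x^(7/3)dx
Power rule: ∫ x^(7/3) dx = x^(10/3)/(10/3) + C

Answer: (3/10)·x^(10/3) + C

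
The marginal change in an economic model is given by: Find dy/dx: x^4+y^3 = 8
Differentiate: 4x^3+3y^2·(dy/dx)=0
dy/dx=-4x^3/(3y^2)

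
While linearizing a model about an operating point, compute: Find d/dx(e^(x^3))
Chain rule: d/dx[e^u] = e^u · u' where u = x^3
u' = 3x^2

Answer: 3x^2·e^(x^3)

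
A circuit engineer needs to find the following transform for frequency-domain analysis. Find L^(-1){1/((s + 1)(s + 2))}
Partial fractions: 1/((s + 1)(s + 2)) = A/(s + 1) + B/(s + 2)
Cover-up: A = 1/(s + 2)|_{s = -1} = 1; B = 1/(s + 1)|_{s = -2} = -1
L^(-1) = e^(-t) - e^(-2t)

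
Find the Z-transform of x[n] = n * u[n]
Standard pair: Z{n*u[n]}=z/(z-1)^2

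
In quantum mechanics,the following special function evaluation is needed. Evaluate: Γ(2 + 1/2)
Γ(n + 1/2) = (2n)!√π/(4^n·n!)
= 24√π/(16·2) = (3/4)·√π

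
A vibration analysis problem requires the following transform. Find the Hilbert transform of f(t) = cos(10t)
The Hilbert transform shifts each frequency component by -pi/2.
H{cos(wt)} = sin(wt)
With w = 10: H{cos(10t)} = sin(10t)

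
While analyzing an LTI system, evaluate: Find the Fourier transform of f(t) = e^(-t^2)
The Fourier transform of a Gaussian e^(-t^2) is sqrt(pi)*e^(-omega^2/4).
With a = 1: F(omega) = sqrt(pi)*e^(-omega^2/4)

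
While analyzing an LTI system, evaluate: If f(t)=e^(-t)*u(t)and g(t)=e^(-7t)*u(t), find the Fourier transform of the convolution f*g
By the convolution theorem: F{f * g} = F(omega) * G(omega)
F(omega) = 1/(1 + j * omega), G(omega) = 1/(7 + j * omega)
F{f * g} = 1/((1 + j * omega)(7 + j * omega))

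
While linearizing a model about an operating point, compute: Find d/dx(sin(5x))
Chain rule: d/dx[sin(u)]=cos(u)·u' where u=5x
u'=5

Answer: 5·cos(5x)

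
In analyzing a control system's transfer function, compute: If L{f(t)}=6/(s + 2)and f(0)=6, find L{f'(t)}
L{f'(t)} = s·F(s) - f(0) = 6s/(s + 2) - 6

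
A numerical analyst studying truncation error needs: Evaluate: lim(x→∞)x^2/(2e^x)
Apply L'Hôpital 2 times (∞/∞ each time):
Eventually get 2!/(2e^x) → 0

Answer: 0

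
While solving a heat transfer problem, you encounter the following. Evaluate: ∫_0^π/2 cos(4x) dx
Antiderivative: sin(4x)/4
Evaluate at bounds: [sin(4·π/2)/4] - [sin(4·0)/4]
=((0) - (0))/4=0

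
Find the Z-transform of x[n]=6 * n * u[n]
Z{n * u[n]} = z/(z-1)^2
By linearity: Z{6 * n * u[n]} = 6z/(z-1)^2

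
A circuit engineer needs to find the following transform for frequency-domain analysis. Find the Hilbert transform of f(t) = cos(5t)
The Hilbert transform shifts each frequency component by -pi/2.
H{cos(wt)} = sin(wt)
With w = 5: H{cos(5t)} = sin(5t)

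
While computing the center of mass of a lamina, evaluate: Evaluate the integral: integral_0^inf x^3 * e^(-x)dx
This is a Gamma integral. Substitute u=1x:
integral_0^inf x^3 * e^(-x) dx=(1/1^4) integral_0^inf u^3 * e^(-u) du
=Gamma(4)/1^4=3!/1^4=6/1

Answer: 6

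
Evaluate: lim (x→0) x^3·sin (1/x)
Squeeze theorem: -|x^3| ≤ x^3·sin(1/x) ≤ |x^3|
Since x^3 → 0 as x → 0, by squeeze theorem the limit is 0

Answer: 0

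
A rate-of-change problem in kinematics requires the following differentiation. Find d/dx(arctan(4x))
d/dx[arctan(u)] = u'/(1 + u²), u = 4x, u' = 4

Answer: 4/(1 + 16x²)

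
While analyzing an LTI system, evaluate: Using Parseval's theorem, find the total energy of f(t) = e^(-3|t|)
Parseval's theorem: E=integral |f(t)|^2 dt=(1/2pi) integral |F(omega)|^2 domega
E=integral_{-inf}^{inf} e^(-6|t|) dt=2 * integral_0^inf e^(-6t) dt=2/(2 * 3)=1/3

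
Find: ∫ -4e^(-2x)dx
Since d/dx[e^(-2x)]=-2e^(-2x), we get 2 e^(-2x)+C

Answer: 2e^(-2x)+C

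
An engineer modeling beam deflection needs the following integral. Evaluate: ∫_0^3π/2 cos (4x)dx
Antiderivative: sin(4x)/4
Evaluate at bounds: [sin(4·3π/2)/4] - [sin(4·0)/4]
= ((0) - (0))/4 = 0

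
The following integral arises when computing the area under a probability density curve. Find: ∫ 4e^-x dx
Since d/dx[e^-x]=- e^-x, we get -4e^-x + C

Answer: -4e^-x + C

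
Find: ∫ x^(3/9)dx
Power rule: ∫ x^(1/3) dx = x^(4/3)/(4/3)+C

Answer: (3/4)·x^(4/3)+C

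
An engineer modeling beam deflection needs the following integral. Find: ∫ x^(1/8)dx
Power rule: ∫ x^(1/8) dx=x^(9/8)/(9/8) + C

Answer: (8/9)·x^(9/8) + C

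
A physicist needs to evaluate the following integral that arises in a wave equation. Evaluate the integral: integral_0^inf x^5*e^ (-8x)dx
This is a Gamma integral. Substitute u = 8x (du = 8 dx):
integral_0^inf x^5 * e^(-8x) dx = (1/8^6) integral_0^inf u^5 * e^(-u) du
= Gamma(6)/8^6 = 5!/8^6 = 120/262144

Answer: 15/32768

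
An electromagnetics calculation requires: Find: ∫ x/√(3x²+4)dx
Let u = 3x²+4, du = 6x dx
∫ (1/6)·u^(-1/2) du = √u/3+C

Answer: √(3x²+4)/3+C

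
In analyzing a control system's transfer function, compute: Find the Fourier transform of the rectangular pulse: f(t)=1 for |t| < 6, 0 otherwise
F(omega) = integral from -6 to 6 of e^(-j * omega * t) dt
= 2 * sin(6 * omega)/omega = 12 * sinc(6 * omega/pi)

Answer: 2 * sin(6 * omega)/omega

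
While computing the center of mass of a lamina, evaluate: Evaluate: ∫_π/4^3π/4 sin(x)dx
Antiderivative: -cos(x)
Evaluate at bounds: [-cos(1·3π/4)/1] - [-cos(1·π/4)/1]
= (-(-√2/2)+(√2/2))/1 = √2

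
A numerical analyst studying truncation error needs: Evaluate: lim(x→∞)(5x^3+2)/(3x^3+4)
Divide numerator and denominator by x^3:
lim (5+2/x^3)/(3+4/x^3)=5/3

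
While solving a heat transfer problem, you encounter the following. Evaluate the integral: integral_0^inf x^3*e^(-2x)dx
This is a Gamma integral. Substitute u=2x (du=2 dx):
integral_0^inf x^3 * e^(-2x) dx=(1/2^4) integral_0^inf u^3 * e^(-u) du
=Gamma(4)/2^4=3!/2^4=6/16

Answer: 3/8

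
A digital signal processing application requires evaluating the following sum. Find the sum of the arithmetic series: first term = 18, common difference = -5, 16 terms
Last term: a_n=18+(16-1)·-5=-57
Sum=n(a_1+a_n)/2=16(18+(-57))/2=-312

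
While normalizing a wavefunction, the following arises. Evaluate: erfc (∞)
erfc(x) = 1 - erf(x); erfc(∞) = 1 - erf(∞) = 1-1 = 0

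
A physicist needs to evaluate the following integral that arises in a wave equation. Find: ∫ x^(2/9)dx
Power rule: ∫ x^(2/9) dx=x^(11/9)/(11/9)+C

Answer: (9/11)·x^(11/9)+C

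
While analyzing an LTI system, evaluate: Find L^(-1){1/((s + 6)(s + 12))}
Partial fractions: 1/((s + 6)(s + 12)) = A/(s + 6) + B/(s + 12)
Cover-up: A = 1/(s + 12)|_{s = -6} = 1/6; B = 1/(s + 6)|_{s = -12} = -1/6
L^(-1) = (1/6)e^(-6t) - (1/6)e^(-12t)

Answer: (1/6)(e^(-6t) - e^(-12t))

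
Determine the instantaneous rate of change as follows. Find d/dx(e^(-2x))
Chain rule: d/dx[e^u]=e^u · u' where u=-2x
u'=-2

Answer: -2·e^(-2x)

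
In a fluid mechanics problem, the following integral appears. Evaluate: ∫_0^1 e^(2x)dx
Antiderivative: (1/2)e^(2x)
Evaluate: (1/2)(e^2 - 1)

Answer: (e^2 - 1)/2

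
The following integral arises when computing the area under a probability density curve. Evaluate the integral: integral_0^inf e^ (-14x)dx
integral_0^inf e^(-14x) dx = [-1/14*e^(-14x)]_0^inf
= 0 - (-1/14) = 1/14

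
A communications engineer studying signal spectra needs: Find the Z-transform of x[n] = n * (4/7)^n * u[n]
Using the property Z{n*a^n*u[n]} = az/(z-a)^2
With a = 4/7: X(z) = (4/7)z/(z - 4/7)^2, |z| > 4/7

Answer: (4/7)z/(z - 4/7)^2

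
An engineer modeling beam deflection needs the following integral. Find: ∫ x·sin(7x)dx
By parts: u=x, dv=sin(7x) dx
du=dx, v=-cos(7x)/7
=-x·cos(7x)/7 + sin(7x)/7² + C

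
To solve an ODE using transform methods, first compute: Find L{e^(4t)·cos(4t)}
First shifting: L{e^(at)f(t)} = F(s-a)
L{cos(4t)} = s/(s²+16)
Shift: (s-4)/((s-4)²+16)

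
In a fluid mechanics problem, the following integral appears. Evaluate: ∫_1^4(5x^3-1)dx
Step 1: Find antiderivative F(x)=(5/4)x^4 - x
Step 2: F(4) - F(1)=316 - (1/4)=1263/4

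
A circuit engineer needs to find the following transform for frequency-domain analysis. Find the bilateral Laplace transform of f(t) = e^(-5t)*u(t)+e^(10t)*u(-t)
For e^(-5t)*u(t): L=1/(s + 5), Re(s) > -5
For e^(10t)*u(-t): L=-1/(s-10), Re(s) < 10
Combined: F(s)=1/(s + 5) - 1/(s-10), -5 < Re(s) < 10

Answer: 1/(s + 5) - 1/(s-10), ROC: -5 < Re(s) < 10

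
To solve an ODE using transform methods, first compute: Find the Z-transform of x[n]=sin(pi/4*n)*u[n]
Z{sin(w0 * n) * u[n]}=z * sin(w0)/(z^2-2z * cos(w0)+1)
With w0=pi/4: X(z)=z * sin(pi/4)/(z^2-2z * cos(pi/4)+1)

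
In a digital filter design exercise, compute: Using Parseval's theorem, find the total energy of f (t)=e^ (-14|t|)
Parseval's theorem: E = integral |f(t)|^2 dt = (1/2pi) integral |F(omega)|^2 domega
E = integral_{-inf}^{inf} e^(-28|t|) dt = 2 * integral_0^inf e^(-28t) dt = 2/(2 * 14) = 1/14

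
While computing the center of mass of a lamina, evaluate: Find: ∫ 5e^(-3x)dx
Since d/dx[e^(-3x)]=-3e^(-3x), we get -5/3 e^(-3x) + C

Answer: (-5/3)e^(-3x) + C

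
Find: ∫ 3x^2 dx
Using power rule: ∫ 3x^2 dx = 3/3 x^3 + C = x^3 + C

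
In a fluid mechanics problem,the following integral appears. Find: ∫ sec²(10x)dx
Since d/dx[tan(10x)] = 10sec²(10x), integral = tan(10x)/10+C

Answer: (1/10)tan(10x)+C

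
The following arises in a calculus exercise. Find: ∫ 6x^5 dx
Using power rule: ∫ 6x^5 dx=6/6 x^6 + C=x^6 + C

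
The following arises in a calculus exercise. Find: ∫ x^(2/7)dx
Power rule: ∫ x^(2/7) dx=x^(9/7)/(9/7) + C

Answer: (7/9)·x^(9/7) + C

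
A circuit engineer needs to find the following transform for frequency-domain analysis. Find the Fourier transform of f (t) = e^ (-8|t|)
Using the standard pair: F{e^(-a|t|)}=2a/(a^2+omega^2)
With a=8: F(omega)=16/(64+omega^2)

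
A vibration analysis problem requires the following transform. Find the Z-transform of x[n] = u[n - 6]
Using the time-shift property: Z{u[n-6]} = z^(-6) * z/(z-1)
= z^(-5)/(z-1)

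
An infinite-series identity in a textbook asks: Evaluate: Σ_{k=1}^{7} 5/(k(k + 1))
Partial fractions: 5/(k(k+1))=5/k - 5/(k+1)
Telescoping sum: 5(1-1/8)=5·7/8

Answer: 35/8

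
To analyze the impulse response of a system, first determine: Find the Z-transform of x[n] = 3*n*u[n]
Z{n * u[n]} = z/(z-1)^2
By linearity: Z{3 * n * u[n]} = 3z/(z-1)^2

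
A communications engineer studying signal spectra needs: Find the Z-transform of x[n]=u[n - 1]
Using the time-shift property: Z{u[n-1]}=z^(-1) * z/(z-1)
=z^(0)/(z-1)

Answer: 1/(z-1)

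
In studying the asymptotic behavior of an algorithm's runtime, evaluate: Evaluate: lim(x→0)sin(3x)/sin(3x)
sin(u) ≈ u for small u:
sin(3x)/sin(3x) ≈ 3x/(3x)=3/3

Answer: 1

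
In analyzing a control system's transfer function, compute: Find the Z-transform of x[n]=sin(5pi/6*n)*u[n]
Z{sin(w0 * n) * u[n]}=z * sin(w0)/(z^2 - 2z * cos(w0) + 1)
With w0=5pi/6: X(z)=z * sin(5pi/6)/(z^2 - 2z * cos(5pi/6) + 1)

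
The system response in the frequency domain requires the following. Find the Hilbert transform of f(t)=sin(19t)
The Hilbert transform shifts each frequency component by -pi/2.
H{sin(wt)}=-cos(wt)
With w=19: H{sin(19t)}=-cos(19t)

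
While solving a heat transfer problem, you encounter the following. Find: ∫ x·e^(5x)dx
Integration by parts: u=x, dv=e^(5x) dx
du=dx, v=e^(5x)/5
=x·e^(5x)/5 - ∫ e^(5x)/5 dx
=x·e^(5x)/5 - e^(5x)/25+C

Answer: e^(5x)(x/5-1/25)+C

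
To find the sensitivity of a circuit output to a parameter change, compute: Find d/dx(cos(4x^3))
Chain rule: d/dx[cos(u)]=-sin(u)·u' where u=4x^3
u'=12x^2

Answer: -12x^2·sin(4x^3)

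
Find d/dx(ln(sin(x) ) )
Chain rule: d/dx[ln(u)]=u'/u where u=sin(x)
u'=cos(x)

Answer: (cos(x))/(sin(x))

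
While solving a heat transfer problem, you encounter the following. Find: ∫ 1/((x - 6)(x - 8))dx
Partial fractions: 1/((x-6)(x-8))=A/(x-6)+B/(x-8)
A=-1/2, B=1/2
∫ [-1/2· 1/(x-6)+1/2· 1/(x-8)] dx
=(1/2)[ln|x-8| - ln|x-6|]+C

Answer: (1/2)·ln|(x-8)/(x-6)|+C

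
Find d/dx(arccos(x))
d/dx[arccos(u)]=-u'/√(1-u²), u=x, u'=1

Answer: -1/√(1-x²)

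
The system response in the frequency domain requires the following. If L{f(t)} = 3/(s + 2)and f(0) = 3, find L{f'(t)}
L{f'(t)}=s·F(s) - f(0)=3s/(s+2)-3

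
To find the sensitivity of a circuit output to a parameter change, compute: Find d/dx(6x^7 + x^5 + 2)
Power rule: d/dx(ax^n)=n·a·x^(n-1)
Term by term: 42·x^6 + 5·x^4

Answer: 42x^6 + 5x^4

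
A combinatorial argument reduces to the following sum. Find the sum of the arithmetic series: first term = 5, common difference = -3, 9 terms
Last term: a_n=5+(9-1)·-3=-19
Sum=n(a_1+a_n)/2=9(5+(-19))/2=-63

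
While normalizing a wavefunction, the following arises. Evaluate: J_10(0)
J_n(0) = 0 for all n > 0 (Bessel function of first kind)
J_10(0) = 0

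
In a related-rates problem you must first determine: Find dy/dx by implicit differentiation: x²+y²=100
Differentiate both sides: 2x+2y·(dy/dx)=0
Solve: dy/dx=-2x/(2y)=-x/y

Answer: dy/dx=-x/y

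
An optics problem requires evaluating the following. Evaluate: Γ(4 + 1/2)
Γ(n + 1/2) = (2n)!√π/(4^n·n!)
= 40320√π/(256·24) = (105/16)·√π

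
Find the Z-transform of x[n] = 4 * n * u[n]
Z{n*u[n]}=z/(z-1)^2
By linearity: Z{4*n*u[n]}=4z/(z-1)^2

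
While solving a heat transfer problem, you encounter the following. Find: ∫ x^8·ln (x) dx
By parts: u=ln(x), dv=x^8 dx
du=1/x dx, v=x^9/9
=x^9·ln(x)/9 - ∫ x^8/9 dx
=x^9·ln(x)/9 - x^9/81+C

Answer: x^9(ln(x)/9-1/81)+C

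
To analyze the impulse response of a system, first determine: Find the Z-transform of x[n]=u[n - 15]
Using the time-shift property: Z{u[n-15]}=z^(-15)*z/(z-1)
=z^(-14)/(z-1)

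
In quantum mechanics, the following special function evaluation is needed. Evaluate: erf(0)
erf(0)=0 (error function is odd and erf(0)=0 by definition)

Answer: 0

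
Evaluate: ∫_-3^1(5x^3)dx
Step 1: Find antiderivative F(x)=(5/4)x^4
Step 2: F(1) - F(-3)=5/4 - (405/4)=-100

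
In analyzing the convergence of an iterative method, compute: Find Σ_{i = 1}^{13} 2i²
= 2·n(n+1)(2n+1)/6 = 2·13·14·27/6 = 1638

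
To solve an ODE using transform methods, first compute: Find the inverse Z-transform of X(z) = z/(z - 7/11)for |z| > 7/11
Standard pair: z/(z-a) <-> a^n * u[n] for causal signals
With a = 7/11: x[n] = (7/11)^n * u[n]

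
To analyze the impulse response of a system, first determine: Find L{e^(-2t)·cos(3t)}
First shifting: L{e^(at)f(t)} = F(s-a)
L{cos(3t)} = s/(s² + 9)
Shift: (s + 2)/((s + 2)² + 9)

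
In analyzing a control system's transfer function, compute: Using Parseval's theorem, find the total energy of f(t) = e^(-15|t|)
Parseval's theorem: E=integral |f(t)|^2 dt=(1/2pi) integral |F(omega)|^2 domega
E=integral_{-inf}^{inf} e^(-30|t|) dt=2*integral_0^inf e^(-30t) dt=2/(2*15)=1/15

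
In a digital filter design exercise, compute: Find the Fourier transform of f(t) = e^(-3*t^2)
The Fourier transform of a Gaussian e^(-a*t^2) is sqrt(pi/a)*e^(-omega^2/(4a)).
With a = 3: F(omega) = sqrt(pi/3)*e^(-omega^2/12)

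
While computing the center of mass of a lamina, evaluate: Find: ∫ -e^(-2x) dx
Since d/dx[e^(-2x)] = -2e^(-2x), we get 1/2 e^(-2x)+C

Answer: (1/2)e^(-2x)+C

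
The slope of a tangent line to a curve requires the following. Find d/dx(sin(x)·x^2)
Product rule: (fg)' = f'g + fg'
f = sin(x), f' = cos(x)
g = x^2, g' = 2x

Answer: cos(x)·x^2 + 2·sin(x)·x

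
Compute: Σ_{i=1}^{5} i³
Using formula: Σ i^3 = [n(n+1)/2]² = [5·6/2]² = 225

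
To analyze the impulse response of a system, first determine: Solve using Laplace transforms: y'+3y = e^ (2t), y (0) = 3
Take L: sY - 3+3Y = 1/(s-2)
Y(s+3) = 1/(s-2)+3
Y = 1/((s-2)(s+3))+3/(s+3)
Partial fractions: 1/((s-2)(s+3)) = (1/5)/(s-2) - (1/5)/(s+3)
So Y = (1/5)/(s-2)+(14/5)/(s+3)
Inverse Laplace transform (L^(-1){1/(s-2)} = e^(2t), L^(-1){1/(s+3)} = e^(-3t)):

Answer: y(t) = (1/5)·e^(2t)+(14/5)·e^(-3t)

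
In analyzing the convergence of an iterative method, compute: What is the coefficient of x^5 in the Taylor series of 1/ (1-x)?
1/(1-x)=Σ x^n for |x|<1
All coefficients are 1

Answer: 1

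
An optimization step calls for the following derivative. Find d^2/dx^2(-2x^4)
Apply power rule 2 times:
d^1: -8x^3
d^2: -24x^2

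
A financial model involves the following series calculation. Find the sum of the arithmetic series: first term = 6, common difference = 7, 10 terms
Last term: a_n = 6+(10-1)·7 = 69
Sum = n(a_1+a_n)/2 = 10(6+69)/2 = 375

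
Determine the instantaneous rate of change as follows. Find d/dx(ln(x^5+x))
Chain rule: d/dx[ln(u)]=u'/u where u=x^5+x
u'=5x^4+1

Answer: (5x^4+1)/(x^5+x)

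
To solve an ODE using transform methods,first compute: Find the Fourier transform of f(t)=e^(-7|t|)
Using the standard pair: F{e^(-a|t|)}=2a/(a^2+omega^2)
With a=7: F(omega)=14/(49+omega^2)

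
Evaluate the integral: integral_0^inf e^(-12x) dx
integral_0^inf e^(-12x) dx=[-1/12 * e^(-12x)]_0^inf
=0 - (-1/12)=1/12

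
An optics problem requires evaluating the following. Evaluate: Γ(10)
Γ(n)=(n-1)! for positive integers
Γ(10)=9!=362880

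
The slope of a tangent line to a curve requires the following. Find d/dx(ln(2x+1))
Chain rule: d/dx[ln(u)]=u'/u where u=2x + 1
u'=2

Answer: (2)/(2x + 1)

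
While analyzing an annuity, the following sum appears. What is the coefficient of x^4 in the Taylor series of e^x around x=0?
Taylor series of e^x = Σ x^n/n!
Coefficient of x^4 = 1/4! = 1/24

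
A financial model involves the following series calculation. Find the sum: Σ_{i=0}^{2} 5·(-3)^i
Geometric series: S=a(1 - r^n)/(1 - r)
a=5, r=-3, n=3
S=5(1+27)/4=35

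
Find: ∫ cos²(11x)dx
Using identity cos²(u)=(1 + cos(2u))/2:
∫ (1 + cos(22x))/2 dx=x/2 + sin(22x)/44 + C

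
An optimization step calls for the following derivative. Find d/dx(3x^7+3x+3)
Power rule: d/dx(ax^n)=n·a·x^(n-1)
Term by term: 21·x^6 + 3

Answer: 21x^6 + 3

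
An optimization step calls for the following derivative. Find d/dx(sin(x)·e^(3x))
Product rule: (fg)'=f'g+fg'
f=sin(x), f'=cos(x)
g=e^(3x), g'=3·e^(3x)

Answer: cos(x)·e^(3x)+3·sin(x)·e^(3x)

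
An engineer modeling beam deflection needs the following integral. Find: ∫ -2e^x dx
Since d/dx[e^x]=+e^x, we get -2e^x+C

Answer: -2e^x+C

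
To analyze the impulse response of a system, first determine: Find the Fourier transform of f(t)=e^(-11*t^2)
The Fourier transform of a Gaussian e^(-a * t^2) is sqrt(pi/a) * e^(-omega^2/(4a)).
With a=11: F(omega)=sqrt(pi/11) * e^(-omega^2/44)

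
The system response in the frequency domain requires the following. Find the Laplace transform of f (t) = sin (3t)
L{sin(wt)}=w/(s²+w²)
L{sin(3t)}=3/(s²+9)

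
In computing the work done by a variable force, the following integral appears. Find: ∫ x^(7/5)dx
Power rule: ∫ x^(7/5) dx = x^(12/5)/(12/5) + C

Answer: (5/12)·x^(12/5) + C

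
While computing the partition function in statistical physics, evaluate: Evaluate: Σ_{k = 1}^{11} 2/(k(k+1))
Partial fractions: 2/(k(k+1))=2/k - 2/(k+1)
Telescoping sum: 2(1-1/12)=2·11/12

Answer: 11/6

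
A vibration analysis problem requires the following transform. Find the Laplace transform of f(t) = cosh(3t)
L{cosh(at)} = s/(s²-a²)
L{cosh(3t)} = s/(s²-9)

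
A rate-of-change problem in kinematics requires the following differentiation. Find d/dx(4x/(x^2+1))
Quotient rule: (f/g)' = (f'g - fg')/g²
f = 4x, f' = 4
g = x^2 + 1, g' = 2x

Answer: (4·(x^2 + 1) - 8x^2)/(x^2 + 1)²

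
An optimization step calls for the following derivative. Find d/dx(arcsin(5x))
d/dx[arcsin(u)] = u'/√(1-u²), u = 5x, u' = 5

Answer: 5/√(1 - 25x²)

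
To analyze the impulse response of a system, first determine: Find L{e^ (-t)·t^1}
First shifting: L{e^(at)f(t)}=F(s-a)
L{t^1}=1/s^2
Shift s → s+1: 1/(s+1)^2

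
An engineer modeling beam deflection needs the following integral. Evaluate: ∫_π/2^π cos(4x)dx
Antiderivative: sin(4x)/4
Evaluate at bounds: [sin(4·π)/4] - [sin(4·π/2)/4]
= ((0) - (0))/4 = 0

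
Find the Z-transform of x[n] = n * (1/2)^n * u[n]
Using the property Z{n*a^n*u[n]} = az/(z-a)^2
With a = 1/2: X(z) = (1/2)z/(z - 1/2)^2, |z| > 1/2

Answer: (1/2)z/(z - 1/2)^2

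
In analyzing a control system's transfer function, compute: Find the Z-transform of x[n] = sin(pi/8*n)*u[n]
Z{sin(w0 * n) * u[n]} = z * sin(w0)/(z^2-2z * cos(w0)+1)
With w0 = pi/8: X(z) = z * sin(pi/8)/(z^2-2z * cos(pi/8)+1)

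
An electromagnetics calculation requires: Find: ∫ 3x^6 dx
Using power rule: ∫ 3x^6 dx = 3/7 x^7+C = (3/7)x^7+C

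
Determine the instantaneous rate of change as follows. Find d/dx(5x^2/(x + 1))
Quotient rule: (f/g)'=(f'g - fg')/g²
f=5x^2, f'=10x
g=x + 1, g'=1

Answer: (10x·(x + 1) - 5x^2)/(x + 1)²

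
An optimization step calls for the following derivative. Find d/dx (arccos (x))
d/dx[arccos(u)]=-u'/√(1-u²), u=x, u'=1

Answer: -1/√(1-x²)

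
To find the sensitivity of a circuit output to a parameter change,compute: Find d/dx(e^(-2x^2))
Chain rule: d/dx[e^u]=e^u · u' where u=-2x^2
u'=-4x

Answer: -4x·e^(-2x^2)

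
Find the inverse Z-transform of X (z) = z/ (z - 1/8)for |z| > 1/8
Standard pair: z/(z-a) <-> a^n*u[n] for causal signals
With a = 1/8: x[n] = (1/8)^n*u[n]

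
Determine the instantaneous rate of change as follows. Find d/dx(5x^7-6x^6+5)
Power rule: d/dx(ax^n)=n·a·x^(n-1)
Term by term: 35·x^6-36·x^5

Answer: 35x^6-36x^5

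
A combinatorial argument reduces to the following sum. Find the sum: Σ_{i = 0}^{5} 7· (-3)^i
Geometric series: S=a(1 - r^n)/(1 - r)
a=7, r=-3, n=6
S=7(1-729)/4=-1274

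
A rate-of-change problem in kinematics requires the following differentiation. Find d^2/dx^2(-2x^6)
Apply power rule 2 times:
d^1: -12x^5
d^2: -60x^4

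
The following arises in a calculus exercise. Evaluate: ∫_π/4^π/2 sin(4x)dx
Antiderivative: -cos(4x)/4
Evaluate at bounds: [-cos(4·π/2)/4] - [-cos(4·π/4)/4]
=(-(1) + (-1))/4=-1/2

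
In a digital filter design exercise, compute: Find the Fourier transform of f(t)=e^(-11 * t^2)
The Fourier transform of a Gaussian e^(-a*t^2) is sqrt(pi/a)*e^(-omega^2/(4a)).
With a=11: F(omega)=sqrt(pi/11)*e^(-omega^2/44)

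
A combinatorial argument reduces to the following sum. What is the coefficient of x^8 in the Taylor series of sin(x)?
sin(x) has only odd powers. Coefficient of x^8 = 0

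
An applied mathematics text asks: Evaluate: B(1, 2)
B(x,y)=Γ(x)Γ(y)/Γ(x+y)=(x-1)!(y-1)!/(x+y-1)!
B(1,2)=0!·1!/2!=1/2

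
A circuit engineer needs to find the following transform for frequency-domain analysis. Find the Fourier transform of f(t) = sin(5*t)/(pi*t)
sin(W * t)/(pi * t)=(W/pi) * sinc(W * t/pi) is the impulse response of the ideal low-pass filter with cutoff W (here W=5).
Its Fourier transform is a rectangular function:
F(omega)=1 for |omega| < 5, 0 otherwise

Answer: rect(omega/10) [i.e., 1 for |omega| < 5, 0 otherwise]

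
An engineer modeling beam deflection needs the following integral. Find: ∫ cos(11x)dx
Using substitution u = 11x: ∫ cos(u) du/11 = sin(u)/11+C

Answer: (1/11)sin(11x)+C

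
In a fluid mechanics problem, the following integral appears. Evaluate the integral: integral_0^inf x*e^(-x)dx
This is a Gamma integral. Substitute u=1x:
integral_0^inf x*e^(-x) dx=(1/1^2) integral_0^inf u^1*e^(-u) du
=Gamma(2)/1^2=1!/1^2=1/1

Answer: 1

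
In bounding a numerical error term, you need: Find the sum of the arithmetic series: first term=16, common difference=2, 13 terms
Last term: a_n = 16+(13-1)·2 = 40
Sum = n(a_1+a_n)/2 = 13(16+40)/2 = 364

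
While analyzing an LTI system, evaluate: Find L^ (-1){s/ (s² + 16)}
L^(-1){s/(s²+w²)}=cos(wt)
Here w=4

Answer: cos(4t)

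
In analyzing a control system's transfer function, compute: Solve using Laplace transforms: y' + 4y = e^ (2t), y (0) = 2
Take L: sY - 2 + 4Y=1/(s-2)
Y(s + 4)=1/(s-2) + 2
Y=1/((s-2)(s + 4)) + 2/(s + 4)
Partial fractions: 1/((s-2)(s + 4))=(1/6)/(s-2) - (1/6)/(s + 4)
So Y=(1/6)/(s-2) + (11/6)/(s + 4)
Inverse Laplace transform (L^(-1){1/(s-2)}=e^(2t), L^(-1){1/(s + 4)}=e^(-4t)):

Answer: y(t)=(1/6)·e^(2t) + (11/6)·e^(-4t)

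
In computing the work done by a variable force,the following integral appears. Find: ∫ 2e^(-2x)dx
Since d/dx[e^(-2x)]=-2e^(-2x), we get -1 e^(-2x) + C

Answer: -e^(-2x) + C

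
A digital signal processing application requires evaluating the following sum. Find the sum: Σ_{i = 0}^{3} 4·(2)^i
Geometric series: S=a(1 - r^n)/(1 - r)
a=4, r=2, n=4
S=4(1 - 16)/-1=60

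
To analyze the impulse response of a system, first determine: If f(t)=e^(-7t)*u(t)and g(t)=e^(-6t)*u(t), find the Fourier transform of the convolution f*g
By the convolution theorem: F{f*g} = F(omega)*G(omega)
F(omega) = 1/(7+j*omega), G(omega) = 1/(6+j*omega)
F{f*g} = 1/((7+j*omega)(6+j*omega))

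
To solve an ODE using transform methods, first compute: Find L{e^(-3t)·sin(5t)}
First shifting: L{e^(at)f(t)} = F(s-a)
L{sin(5t)} = 5/(s²+25)
Shift: 5/((s+3)²+25)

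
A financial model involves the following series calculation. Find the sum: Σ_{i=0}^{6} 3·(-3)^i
Geometric series: S=a(1 - r^n)/(1 - r)
a=3, r=-3, n=7
S=3(1 + 2187)/4=1641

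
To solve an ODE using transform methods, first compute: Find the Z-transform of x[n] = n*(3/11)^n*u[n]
Using the property Z{n * a^n * u[n]} = az/(z-a)^2
With a = 3/11: X(z) = (3/11)z/(z - 3/11)^2, |z| > 3/11

Answer: (3/11)z/(z - 3/11)^2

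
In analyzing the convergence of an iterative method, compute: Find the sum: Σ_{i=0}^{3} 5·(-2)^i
Geometric series: S=a(1 - r^n)/(1 - r)
a=5, r=-2, n=4
S=5(1-16)/3=-25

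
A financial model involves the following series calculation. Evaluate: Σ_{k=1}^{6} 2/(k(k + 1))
Partial fractions: 2/(k(k + 1)) = 2/k - 2/(k + 1)
Telescoping sum: 2(1 - 1/7) = 2·6/7

Answer: 12/7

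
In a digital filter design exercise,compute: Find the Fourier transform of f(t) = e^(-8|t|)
Using the standard pair: F{e^(-a|t|)}=2a/(a^2 + omega^2)
With a=8: F(omega)=16/(64 + omega^2)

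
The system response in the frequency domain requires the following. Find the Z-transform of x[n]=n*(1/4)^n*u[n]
Using the property Z{n*a^n*u[n]}=az/(z-a)^2
With a=1/4: X(z)=(1/4)z/(z - 1/4)^2, |z| > 1/4

Answer: (1/4)z/(z - 1/4)^2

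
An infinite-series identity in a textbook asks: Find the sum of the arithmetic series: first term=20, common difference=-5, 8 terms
Last term: a_n = 20 + (8 - 1)·-5 = -15
Sum = n(a_1 + a_n)/2 = 8(20 + (-15))/2 = 20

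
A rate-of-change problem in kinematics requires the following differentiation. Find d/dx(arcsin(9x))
d/dx[arcsin(u)]=u'/√(1-u²), u=9x, u'=9

Answer: 9/√(1-81x²)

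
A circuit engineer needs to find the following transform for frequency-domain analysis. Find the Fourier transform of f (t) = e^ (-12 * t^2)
The Fourier transform of a Gaussian e^(-a * t^2) is sqrt(pi/a) * e^(-omega^2/(4a)).
With a=12: F(omega)=sqrt(pi/12) * e^(-omega^2/48)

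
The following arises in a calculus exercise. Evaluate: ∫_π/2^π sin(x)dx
Antiderivative: -cos(x)
Evaluate at bounds: [-cos(1·π)/1] - [-cos(1·π/2)/1]
= (-(-1)+(0))/1 = 1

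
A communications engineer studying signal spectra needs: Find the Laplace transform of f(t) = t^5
L{t^n} = n!/s^(n + 1)
L{t^5} = 5!/s^6 = 120/s^6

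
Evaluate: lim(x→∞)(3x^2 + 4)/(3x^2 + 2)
Divide numerator and denominator by x^2:
lim (3 + 4/x^2)/(3 + 2/x^2) = 1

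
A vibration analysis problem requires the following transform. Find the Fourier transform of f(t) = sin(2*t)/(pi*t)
sin(W * t)/(pi * t) = (W/pi) * sinc(W * t/pi) is the impulse response of the ideal low-pass filter with cutoff W (here W = 2).
Its Fourier transform is a rectangular function:
F(omega) = 1 for |omega| < 2, 0 otherwise

Answer: rect(omega/4) [i.e., 1 for |omega| < 2, 0 otherwise]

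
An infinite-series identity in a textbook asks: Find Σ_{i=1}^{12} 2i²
=2·n(n + 1)(2n + 1)/6=2·12·13·25/6=1300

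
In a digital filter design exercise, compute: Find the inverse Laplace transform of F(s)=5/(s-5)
L^(-1){5/(s-a)}=c·e^(at)
Here a=5, c=5

Answer: 5e^(5t)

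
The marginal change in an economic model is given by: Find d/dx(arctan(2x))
d/dx[arctan(u)] = u'/(1+u²), u = 2x, u' = 2

Answer: 2/(1+4x²)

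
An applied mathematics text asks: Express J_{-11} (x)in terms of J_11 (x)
For integer n: J_{-n}(x)=(-1)^n J_n(x)
With n=11: J_{-11}(x)=(-1)^11 J_11(x)=-J_11(x)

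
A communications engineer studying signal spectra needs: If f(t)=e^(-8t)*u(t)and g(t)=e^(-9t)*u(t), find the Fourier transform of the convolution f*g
By the convolution theorem: F{f*g} = F(omega)*G(omega)
F(omega) = 1/(8+j*omega), G(omega) = 1/(9+j*omega)
F{f*g} = 1/((8+j*omega)(9+j*omega))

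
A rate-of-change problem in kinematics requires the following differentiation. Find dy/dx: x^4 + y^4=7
Differentiate: 4x^3+4y^3·(dy/dx)=0
dy/dx=-4x^3/(4y^3)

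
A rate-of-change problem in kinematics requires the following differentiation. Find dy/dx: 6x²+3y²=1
Differentiate: 12x + 6y·(dy/dx)=0
dy/dx=-12x/(6y)=-2·(x/y)

Answer: dy/dx=-2·(x/y)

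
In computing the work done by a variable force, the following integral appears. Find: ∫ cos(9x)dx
Using substitution u = 9x: ∫ cos(u) du/9 = sin(u)/9 + C

Answer: (1/9)sin(9x) + C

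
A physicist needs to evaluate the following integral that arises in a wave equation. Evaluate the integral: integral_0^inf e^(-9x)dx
integral_0^inf e^(-9x) dx=[-1/9*e^(-9x)]_0^inf
=0 - (-1/9)=1/9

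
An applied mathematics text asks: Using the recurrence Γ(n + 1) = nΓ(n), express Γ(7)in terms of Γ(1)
Γ(7) = 6Γ(6) = 6·5Γ(5) = ... = 6!·Γ(1) = 720·Γ(1)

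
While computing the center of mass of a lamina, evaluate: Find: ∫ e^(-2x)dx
Since d/dx[e^(-2x)]=-2e^(-2x), we get -1/2 e^(-2x)+C

Answer: (-1/2)e^(-2x)+C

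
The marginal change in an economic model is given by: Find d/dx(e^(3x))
Chain rule: d/dx[e^u]=e^u · u' where u=3x
u'=3

Answer: 3·e^(3x)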